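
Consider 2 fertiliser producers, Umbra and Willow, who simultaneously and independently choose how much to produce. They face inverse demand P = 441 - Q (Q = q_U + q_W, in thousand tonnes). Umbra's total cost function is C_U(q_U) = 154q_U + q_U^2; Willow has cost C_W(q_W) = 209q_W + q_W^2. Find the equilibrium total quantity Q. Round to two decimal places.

103.80

Umbra's profit: π_U = (441 - Q)q_U - (154q_U + q_U²). Setting ∂π_U/∂q_U = 0: 287 - 4q_U - (q_W) = 0.
Willow's profit: π_W = (441 - Q)q_W - (209q_W + q_W²). Setting ∂π_W/∂q_W = 0: 232 - 4q_W - (q_U) = 0.
So q_U = (287 - q_W)/4 and q_W = (232 - q_U)/4.
Solving the pair: q_U = 916/15, q_W = 641/15.
Total output Q = 916/15 + 641/15 = 519/5.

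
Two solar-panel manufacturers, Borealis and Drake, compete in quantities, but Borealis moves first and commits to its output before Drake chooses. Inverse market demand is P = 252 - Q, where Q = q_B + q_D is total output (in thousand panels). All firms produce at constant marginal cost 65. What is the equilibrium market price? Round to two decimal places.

111.75

Solve by backward induction. Given q_B, the follower Drake maximises π_D = (252 - q_B - q_D)q_D - 65q_D.
Follower FOC: 187 - q_B - 2q_D = 0, so q_D(q_B) = (187 - q_B)/2.
The leader anticipates this reaction. Substituting into P = 252 - Q gives P = 317/2 - (1/2)q_B, so π_B = (317/2 - (1/2)q_B)q_B - 65q_B.
Leader FOC: 187/2 - q_B = 0, so q_B = 187/2.
Then q_D = (187 - 187/2)/2 = 187/4.
Total output Q = 561/4, so price P = 252 - 561/4 = 447/4.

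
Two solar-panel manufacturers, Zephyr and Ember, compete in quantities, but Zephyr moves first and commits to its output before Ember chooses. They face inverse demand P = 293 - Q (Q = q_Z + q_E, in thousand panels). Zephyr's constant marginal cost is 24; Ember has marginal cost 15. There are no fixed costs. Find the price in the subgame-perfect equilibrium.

89

Solve by backward induction. Given q_Z, the follower Ember maximises π_E = (293 - q_Z - q_E)q_E - 15q_E.
Follower FOC: 278 - q_Z - 2q_E = 0, so q_E(q_Z) = (278 - q_Z)/2.
The leader anticipates this reaction. Substituting into P = 293 - Q gives P = 154 - (1/2)q_Z, so π_Z = (154 - (1/2)q_Z)q_Z - 24q_Z.
Maximising: ∂π_Z/∂q_Z = 130 - q_Z = 0, giving q_Z = 130.
Then q_E = (278 - 130)/2 = 74.
Total output Q = 204, so price P = 293 - 204 = 89.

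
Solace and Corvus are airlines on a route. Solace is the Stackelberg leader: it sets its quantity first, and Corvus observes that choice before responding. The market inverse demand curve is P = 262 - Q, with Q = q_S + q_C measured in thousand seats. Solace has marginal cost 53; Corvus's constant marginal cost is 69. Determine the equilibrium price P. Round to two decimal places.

109.25

Solve by backward induction. Given q_S, the follower Corvus maximises π_C = (262 - q_S - q_C)q_C - 69q_C.
Follower FOC: 193 - q_S - 2q_C = 0, so q_C(q_S) = (193 - q_S)/2.
Solace substitutes q_C(q_S) into its own profit: π_S = q_S(262 - q_S - (193 - q_S)/2) - 53q_S = (331/2 - (1/2)q_S)q_S - 53q_S.
Leader FOC: 225/2 - q_S = 0, so q_S = 225/2.
Then q_C = (193 - 225/2)/2 = 161/4.
Total output Q = 611/4, so price P = 262 - 611/4 = 437/4.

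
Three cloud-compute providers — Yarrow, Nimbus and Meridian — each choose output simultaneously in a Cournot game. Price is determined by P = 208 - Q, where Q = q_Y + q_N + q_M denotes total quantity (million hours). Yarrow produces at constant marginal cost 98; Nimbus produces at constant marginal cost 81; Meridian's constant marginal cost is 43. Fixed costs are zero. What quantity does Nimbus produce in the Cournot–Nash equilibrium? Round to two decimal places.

Yarrow's profit: π_Y = (208 - Q)q_Y - (98q_Y). Setting ∂π_Y/∂q_Y = 0: 110 - 2q_Y - (q_N + q_M) = 0.
Nimbus's first-order condition: 127 - 2q_N - (q_Y + q_M) = 0.
Meridian's first-order condition: 165 - 2q_M - (q_Y + q_N) = 0.
Adding the 3 first-order conditions: 402 − 4Q = 0, so Q = 201/2.
Back-substituting: q_Y = (110 − 201/2) = 19/2, q_N = (127 − 201/2) = 53/2, q_M = (165 − 201/2) = 129/2.

26.50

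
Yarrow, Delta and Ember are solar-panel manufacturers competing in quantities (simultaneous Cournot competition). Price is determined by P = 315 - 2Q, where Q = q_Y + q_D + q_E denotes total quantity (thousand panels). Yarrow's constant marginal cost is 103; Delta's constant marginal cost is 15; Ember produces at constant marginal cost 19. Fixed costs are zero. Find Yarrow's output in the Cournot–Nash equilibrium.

5

Yarrow's profit: π_Y = (315 - 2Q)q_Y - (103q_Y). Setting ∂π_Y/∂q_Y = 0: 212 - 4q_Y - 2(q_D + q_E) = 0.
Delta's first-order condition: 300 - 4q_D - 2(q_Y + q_E) = 0.
Ember's first-order condition: 296 - 4q_E - 2(q_Y + q_D) = 0.
Adding the 3 first-order conditions: 808 − 8Q = 0, so Q = 101.
Back-substituting: q_Y = (212 − 202)/2 = 5, q_D = (300 − 202)/2 = 49, q_E = (296 − 202)/2 = 47.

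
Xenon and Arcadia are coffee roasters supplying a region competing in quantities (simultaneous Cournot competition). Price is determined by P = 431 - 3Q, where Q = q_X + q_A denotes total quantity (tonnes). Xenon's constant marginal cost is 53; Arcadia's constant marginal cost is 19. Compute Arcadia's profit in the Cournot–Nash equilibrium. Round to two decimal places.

Xenon's profit: π_X = (431 - 3Q)q_X - (53q_X). Setting ∂π_X/∂q_X = 0: 378 - 6q_X - 3(q_A) = 0.
Arcadia's first-order condition: 412 - 6q_A - 3(q_X) = 0.
Rearranging gives the reaction functions q_X = (378 - 3q_A)/6 and q_A = (412 - 3q_X)/6.
Solving the pair: q_X = 344/9, q_A = 446/9.
Price P = 431 - 3·(790/9) = 503/3.
Arcadia's profit: (503/3 - 19)·(446/9) = 7367.2593.

7367.26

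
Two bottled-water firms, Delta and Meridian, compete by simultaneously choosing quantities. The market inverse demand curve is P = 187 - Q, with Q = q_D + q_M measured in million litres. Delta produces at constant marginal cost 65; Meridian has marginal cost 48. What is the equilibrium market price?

100

Delta's profit: π_D = (187 - Q)q_D - (65q_D). Setting ∂π_D/∂q_D = 0: 122 - 2q_D - (q_M) = 0.
Meridian's first-order condition: 139 - 2q_M - (q_D) = 0.
So q_D = (122 - q_M)/2 and q_M = (139 - q_D)/2.
Solving the pair: q_D = 35, q_M = 52.
Total output Q = 87, so price P = 187 - 87 = 100.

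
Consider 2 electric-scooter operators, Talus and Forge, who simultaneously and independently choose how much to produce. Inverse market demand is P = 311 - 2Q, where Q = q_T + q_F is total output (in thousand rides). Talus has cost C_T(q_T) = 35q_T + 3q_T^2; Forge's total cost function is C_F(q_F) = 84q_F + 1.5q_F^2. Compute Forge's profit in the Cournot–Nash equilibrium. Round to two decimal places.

2371.52

Talus's profit: π_T = (311 - 2Q)q_T - (35q_T + 3q_T²). Setting ∂π_T/∂q_T = 0: 276 - 10q_T - 2(q_F) = 0.
Forge's first-order condition: 227 - 7q_F - 2(q_T) = 0.
Best responses: q_T = (276 - 2q_F)/10, q_F = (227 - 2q_T)/7.
Substituting one into the other gives q_T = 739/33 and q_F = 859/33.
Price P = 311 - 2·(1598/33) = 214.1515.
Forge's profit: 214.1515·(859/33) - 84·(859/33) - (3/2)(859/33)² = 2371.5184.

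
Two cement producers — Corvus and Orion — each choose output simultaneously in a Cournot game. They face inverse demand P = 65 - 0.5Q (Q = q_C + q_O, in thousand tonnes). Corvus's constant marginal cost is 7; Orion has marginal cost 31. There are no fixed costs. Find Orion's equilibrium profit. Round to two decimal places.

Corvus's profit: π_C = (65 - 0.5Q)q_C - (7q_C). Setting ∂π_C/∂q_C = 0: 58 - q_C - (1/2)(q_O) = 0.
Orion's first-order condition: 34 - q_O - (1/2)(q_C) = 0.
Best responses: q_C = (58 - (1/2)q_O), q_O = (34 - (1/2)q_C).
Substituting one into the other gives q_C = 164/3 and q_O = 20/3.
Price P = 65 - (1/2)·(184/3) = 103/3.
Orion's profit: (103/3 - 31)·(20/3) = 200/9.

22.22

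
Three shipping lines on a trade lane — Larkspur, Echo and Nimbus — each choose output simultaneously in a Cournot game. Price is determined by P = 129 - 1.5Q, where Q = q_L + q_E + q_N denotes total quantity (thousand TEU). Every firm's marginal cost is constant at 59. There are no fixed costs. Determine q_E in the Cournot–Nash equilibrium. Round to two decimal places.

11.67

Each firm earns π_i = (129 - 1.5Q)q_i - 59q_i.
Setting ∂π_i/∂q_i = 0 with rivals' quantities fixed: 70 - 3q_i - (3/2)·Σ_{j≠i} q_j = 0.
With identical firms every q_j equals q_i, so Σ_{j≠i} q_j = 2q_i and 70 = 6q_i, giving q_i = 35/3.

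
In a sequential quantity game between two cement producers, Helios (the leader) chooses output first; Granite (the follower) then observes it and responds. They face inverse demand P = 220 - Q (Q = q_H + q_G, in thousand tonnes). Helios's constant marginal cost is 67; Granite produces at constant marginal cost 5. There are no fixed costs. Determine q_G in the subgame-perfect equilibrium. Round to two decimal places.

The follower Granite best-responds to any q_H: π_G = (220 - Q)q_G - 5q_G.
Follower FOC: 215 - q_H - 2q_G = 0, so q_G(q_H) = (215 - q_H)/2.
The leader anticipates this reaction. Substituting into P = 220 - Q gives P = 225/2 - (1/2)q_H, so π_H = (225/2 - (1/2)q_H)q_H - 67q_H.
Maximising: ∂π_H/∂q_H = 91/2 - q_H = 0, giving q_H = 91/2.
Then q_G = (215 - 91/2)/2 = 339/4.

84.75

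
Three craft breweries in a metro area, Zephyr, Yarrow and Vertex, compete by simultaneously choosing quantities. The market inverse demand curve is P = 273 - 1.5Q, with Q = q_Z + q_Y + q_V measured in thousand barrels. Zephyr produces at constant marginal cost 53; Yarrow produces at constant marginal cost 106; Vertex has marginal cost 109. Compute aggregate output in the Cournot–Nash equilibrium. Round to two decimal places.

Zephyr's profit: π_Z = (273 - 1.5Q)q_Z - (53q_Z). Setting ∂π_Z/∂q_Z = 0: 220 - 3q_Z - (3/2)(q_Y + q_V) = 0.
Yarrow's first-order condition: 167 - 3q_Y - (3/2)(q_Z + q_V) = 0.
Vertex's first-order condition: 164 - 3q_V - (3/2)(q_Z + q_Y) = 0.
Summing all 3 equations gives 551 − 6Q = 0, hence Q = 551/6.
Back-substituting: q_Z = (220 − 551/4)/(3/2) = 329/6, q_Y = (167 − 551/4)/(3/2) = 39/2, q_V = (164 − 551/4)/(3/2) = 35/2.
Total output Q = 329/6 + 39/2 + 35/2 = 551/6.

91.83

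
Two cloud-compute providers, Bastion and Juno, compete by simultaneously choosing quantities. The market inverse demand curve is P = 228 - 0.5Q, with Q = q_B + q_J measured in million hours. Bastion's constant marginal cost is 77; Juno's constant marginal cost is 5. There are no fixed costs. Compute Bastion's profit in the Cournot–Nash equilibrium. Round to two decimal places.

Bastion's profit: π_B = (228 - 0.5Q)q_B - (77q_B). Setting ∂π_B/∂q_B = 0: 151 - q_B - (1/2)(q_J) = 0.
Juno's first-order condition: 223 - q_J - (1/2)(q_B) = 0.
Rearranging gives the reaction functions q_B = (151 - (1/2)q_J) and q_J = (223 - (1/2)q_B).
Solving the pair: q_B = 158/3, q_J = 590/3.
Price P = 228 - (1/2)·(748/3) = 310/3.
Bastion's profit: (310/3 - 77)·(158/3) = 1386.8889.

1386.89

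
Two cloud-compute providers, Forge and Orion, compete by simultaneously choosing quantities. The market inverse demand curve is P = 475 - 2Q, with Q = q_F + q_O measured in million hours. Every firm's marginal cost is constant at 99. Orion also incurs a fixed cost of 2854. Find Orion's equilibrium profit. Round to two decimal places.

5000.22

A representative firm's profit is π_i = q_i(475 - 2Q) - 99q_i.
Setting ∂π_i/∂q_i = 0 with rivals' quantities fixed: 376 - 4q_i - 2q_j = 0.
By symmetry each firm produces the same amount; substituting q_j = q_i yields q_i = 376/6 = 188/3.
Price P = 475 - 2·(376/3) = 673/3.
Orion's profit: (673/3 - 99)·(188/3) - 2854 = 5000.2222.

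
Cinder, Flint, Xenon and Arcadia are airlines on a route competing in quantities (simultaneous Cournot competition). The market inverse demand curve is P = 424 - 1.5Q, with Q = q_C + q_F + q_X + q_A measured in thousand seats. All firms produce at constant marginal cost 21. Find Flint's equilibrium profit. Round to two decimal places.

A representative firm's profit is π_i = q_i(424 - 1.5Q) - 21q_i.
First-order condition (treating rivals' output as given): 403 - 3q_i - (3/2)·Σ_{j≠i} q_j = 0.
With identical firms every q_j equals q_i, so Σ_{j≠i} q_j = 3q_i and 403 = (15/2)q_i, giving q_i = 806/15.
Price P = 424 - (3/2)·214.9333 = 508/5.
Flint's profit: (508/5 - 21)·(806/15) = 4330.9067.

4330.91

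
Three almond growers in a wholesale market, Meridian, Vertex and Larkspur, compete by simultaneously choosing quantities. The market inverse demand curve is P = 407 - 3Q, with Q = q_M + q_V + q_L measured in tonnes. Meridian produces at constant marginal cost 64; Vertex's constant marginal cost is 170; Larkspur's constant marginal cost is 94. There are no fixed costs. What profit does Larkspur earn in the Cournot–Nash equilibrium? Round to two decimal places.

2685.02

Meridian's profit: π_M = (407 - 3Q)q_M - (64q_M). Setting ∂π_M/∂q_M = 0: 343 - 6q_M - 3(q_V + q_L) = 0.
Vertex's first-order condition: 237 - 6q_V - 3(q_M + q_L) = 0.
Larkspur's profit: π_L = (407 - 3Q)q_L - (94q_L). Setting ∂π_L/∂q_L = 0: 313 - 6q_L - 3(q_M + q_V) = 0.
Summing all 3 equations gives 893 − 12Q = 0, hence Q = 893/12.
Back-substituting: q_M = (343 − 893/4)/3 = 479/12, q_V = (237 − 893/4)/3 = 55/12, q_L = (313 − 893/4)/3 = 359/12.
Price P = 407 - 3·(893/12) = 735/4.
Larkspur's profit: (735/4 - 94)·(359/12) = 2685.0208.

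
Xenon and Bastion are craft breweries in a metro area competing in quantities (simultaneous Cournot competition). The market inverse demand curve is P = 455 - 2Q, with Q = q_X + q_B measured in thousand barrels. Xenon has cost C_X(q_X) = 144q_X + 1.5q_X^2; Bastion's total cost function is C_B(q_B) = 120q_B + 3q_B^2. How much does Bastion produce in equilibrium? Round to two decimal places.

Xenon's profit: π_X = (455 - 2Q)q_X - (144q_X + (3/2)q_X²). Setting ∂π_X/∂q_X = 0: 311 - 7q_X - 2(q_B) = 0.
Bastion's first-order condition: 335 - 10q_B - 2(q_X) = 0.
Rearranging gives the reaction functions q_X = (311 - 2q_B)/7 and q_B = (335 - 2q_X)/10.
Solving the pair: q_X = 1220/33, q_B = 1723/66.

26.11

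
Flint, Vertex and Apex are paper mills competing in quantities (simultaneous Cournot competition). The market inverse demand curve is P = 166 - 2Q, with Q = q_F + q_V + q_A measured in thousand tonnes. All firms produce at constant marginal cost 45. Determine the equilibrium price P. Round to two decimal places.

75.25

A representative firm's profit is π_i = q_i(166 - 2Q) - 45q_i.
First-order condition (treating rivals' output as given): 121 - 4q_i - 2·Σ_{j≠i} q_j = 0.
With identical firms every q_j equals q_i, so Σ_{j≠i} q_j = 2q_i and 121 = 8q_i, giving q_i = 121/8.
Total output Q = 363/8, so price P = 166 - 2·(363/8) = 301/4.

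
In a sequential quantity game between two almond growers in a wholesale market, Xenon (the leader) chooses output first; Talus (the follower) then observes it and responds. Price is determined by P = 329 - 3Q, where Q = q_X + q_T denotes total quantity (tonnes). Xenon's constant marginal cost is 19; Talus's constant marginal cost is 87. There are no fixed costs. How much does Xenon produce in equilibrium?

The follower Talus best-responds to any q_X: π_T = (329 - 3Q)q_T - 87q_T.
∂π_T/∂q_T = 242 - 3q_X - 6q_T = 0 gives the reaction function q_T = (242 - 3q_X)/6.
Xenon substitutes q_T(q_X) into its own profit: π_X = q_X(329 - 3q_X - (242 - 3q_X)/2) - 19q_X = (208 - (3/2)q_X)q_X - 19q_X.
The leader's first-order condition 189 - 3q_X = 0 yields q_X = 63.
Then q_T = (242 - 3·63)/6 = 53/6.

63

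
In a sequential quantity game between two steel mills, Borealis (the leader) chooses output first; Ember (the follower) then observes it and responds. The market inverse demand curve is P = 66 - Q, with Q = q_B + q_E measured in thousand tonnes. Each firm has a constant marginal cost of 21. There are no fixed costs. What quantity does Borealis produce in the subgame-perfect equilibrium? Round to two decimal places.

22.50

The follower Ember best-responds to any q_B: π_E = (66 - Q)q_E - 21q_E.
Setting the follower's marginal profit to zero, 45 - q_B - 2q_E = 0, i.e. q_E = (45 - q_B)/2.
Borealis substitutes q_E(q_B) into its own profit: π_B = q_B(66 - q_B - (45 - q_B)/2) - 21q_B = (87/2 - (1/2)q_B)q_B - 21q_B.
The leader's first-order condition 45/2 - q_B = 0 yields q_B = 45/2.
Then q_E = (45 - 45/2)/2 = 45/4.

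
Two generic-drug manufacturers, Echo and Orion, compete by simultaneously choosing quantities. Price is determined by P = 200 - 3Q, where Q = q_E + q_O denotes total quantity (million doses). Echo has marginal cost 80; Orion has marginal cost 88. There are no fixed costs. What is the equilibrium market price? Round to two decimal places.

122.67

Echo's profit: π_E = (200 - 3Q)q_E - (80q_E). Setting ∂π_E/∂q_E = 0: 120 - 6q_E - 3(q_O) = 0.
Orion's first-order condition: 112 - 6q_O - 3(q_E) = 0.
So q_E = (120 - 3q_O)/6 and q_O = (112 - 3q_E)/6.
Solving the pair: q_E = 128/9, q_O = 104/9.
Total output Q = 232/9, so price P = 200 - 3·(232/9) = 368/3.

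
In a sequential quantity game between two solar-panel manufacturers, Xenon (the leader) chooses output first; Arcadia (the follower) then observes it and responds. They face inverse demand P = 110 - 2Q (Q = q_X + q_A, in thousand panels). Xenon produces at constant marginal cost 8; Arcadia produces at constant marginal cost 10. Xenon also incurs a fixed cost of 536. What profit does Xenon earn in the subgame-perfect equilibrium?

The follower Arcadia best-responds to any q_X: π_A = (110 - 2Q)q_A - 10q_A.
∂π_A/∂q_A = 100 - 2q_X - 4q_A = 0 gives the reaction function q_A = (100 - 2q_X)/4.
Xenon substitutes q_A(q_X) into its own profit: π_X = q_X(110 - 2q_X - (100 - 2q_X)/2) - 8q_X = (60 - q_X)q_X - 8q_X.
The leader's first-order condition 52 - 2q_X = 0 yields q_X = 26.
Then q_A = (100 - 2·26)/4 = 12.
Price P = 110 - 2·38 = 34.
Xenon's profit: (34 - 8)·26 - 536 = 140.

140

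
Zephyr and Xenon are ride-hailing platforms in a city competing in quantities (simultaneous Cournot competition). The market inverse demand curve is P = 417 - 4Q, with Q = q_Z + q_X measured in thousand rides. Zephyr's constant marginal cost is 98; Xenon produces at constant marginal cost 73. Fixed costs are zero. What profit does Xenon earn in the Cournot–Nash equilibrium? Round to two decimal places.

Zephyr's profit: π_Z = (417 - 4Q)q_Z - (98q_Z). Setting ∂π_Z/∂q_Z = 0: 319 - 8q_Z - 4(q_X) = 0.
Xenon's profit: π_X = (417 - 4Q)q_X - (73q_X). Setting ∂π_X/∂q_X = 0: 344 - 8q_X - 4(q_Z) = 0.
Best responses: q_Z = (319 - 4q_X)/8, q_X = (344 - 4q_Z)/8.
Solving the pair: q_Z = 49/2, q_X = 123/4.
Price P = 417 - 4·(221/4) = 196.
Xenon's profit: (196 - 73)·(123/4) = 3782.2500.

3782.25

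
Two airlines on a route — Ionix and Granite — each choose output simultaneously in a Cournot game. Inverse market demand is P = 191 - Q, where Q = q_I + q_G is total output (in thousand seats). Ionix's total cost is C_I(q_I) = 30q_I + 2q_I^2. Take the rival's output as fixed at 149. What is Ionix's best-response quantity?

2

With the rival's output fixed at 149, Ionix's profit is π_I = (191 - 149 - q_I)q_I - (30q_I + 2q_I²) = (42 - q_I)q_I - (30q_I + 2q_I²).
∂π_I/∂q_I = 12 - 6q_I = 0, so q_I = 2.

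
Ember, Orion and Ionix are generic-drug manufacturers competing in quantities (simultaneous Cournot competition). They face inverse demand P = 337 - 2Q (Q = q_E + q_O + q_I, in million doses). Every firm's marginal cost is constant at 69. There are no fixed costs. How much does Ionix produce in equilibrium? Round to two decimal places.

A representative firm's profit is π_i = q_i(337 - 2Q) - 69q_i.
First-order condition (treating rivals' output as given): 268 - 4q_i - 2·Σ_{j≠i} q_j = 0.
By symmetry each firm produces the same amount; substituting Σ_{j≠i} q_j = 2q_i yields q_i = 268/8 = 67/2.

33.50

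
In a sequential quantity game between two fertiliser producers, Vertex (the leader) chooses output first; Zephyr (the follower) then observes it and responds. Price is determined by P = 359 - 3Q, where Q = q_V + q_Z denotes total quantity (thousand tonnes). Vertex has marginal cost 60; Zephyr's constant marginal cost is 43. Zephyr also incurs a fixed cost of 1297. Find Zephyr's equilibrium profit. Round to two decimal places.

Solve by backward induction. Given q_V, the follower Zephyr maximises π_Z = (359 - 3q_V - 3q_Z)q_Z - 43q_Z.
Setting the follower's marginal profit to zero, 316 - 3q_V - 6q_Z = 0, i.e. q_Z = (316 - 3q_V)/6.
Vertex substitutes q_Z(q_V) into its own profit: π_V = q_V(359 - 3q_V - (316 - 3q_V)/2) - 60q_V = (201 - (3/2)q_V)q_V - 60q_V.
Leader FOC: 141 - 3q_V = 0, so q_V = 47.
Then q_Z = (316 - 3·47)/6 = 175/6.
Price P = 359 - 3·(457/6) = 261/2.
Zephyr's profit: (261/2 - 43)·(175/6) - 1297 = 1255.0833.

1255.08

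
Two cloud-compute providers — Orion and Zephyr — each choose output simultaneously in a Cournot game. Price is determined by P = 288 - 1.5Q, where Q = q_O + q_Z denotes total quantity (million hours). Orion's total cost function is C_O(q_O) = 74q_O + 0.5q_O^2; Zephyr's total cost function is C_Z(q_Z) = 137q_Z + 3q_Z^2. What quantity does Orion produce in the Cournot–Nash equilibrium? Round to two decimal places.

50.36

Orion's profit: π_O = (288 - 1.5Q)q_O - (74q_O + (1/2)q_O²). Setting ∂π_O/∂q_O = 0: 214 - 4q_O - (3/2)(q_Z) = 0.
Zephyr's profit: π_Z = (288 - 1.5Q)q_Z - (137q_Z + 3q_Z²). Setting ∂π_Z/∂q_Z = 0: 151 - 9q_Z - (3/2)(q_O) = 0.
So q_O = (214 - (3/2)q_Z)/4 and q_Z = (151 - (3/2)q_O)/9.
Substituting one into the other gives q_O = 50.3556 and q_Z = 1132/135.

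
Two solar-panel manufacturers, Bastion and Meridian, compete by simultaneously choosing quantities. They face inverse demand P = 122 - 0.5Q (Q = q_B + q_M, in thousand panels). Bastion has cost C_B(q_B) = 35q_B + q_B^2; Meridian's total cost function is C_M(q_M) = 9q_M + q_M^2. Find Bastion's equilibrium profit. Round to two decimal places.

819.34

Bastion's profit: π_B = (122 - 0.5Q)q_B - (35q_B + q_B²). Setting ∂π_B/∂q_B = 0: 87 - 3q_B - (1/2)(q_M) = 0.
Meridian's first-order condition: 113 - 3q_M - (1/2)(q_B) = 0.
Best responses: q_B = (87 - (1/2)q_M)/3, q_M = (113 - (1/2)q_B)/3.
Solving the pair: q_B = 818/35, q_M = 1182/35.
Price P = 122 - (1/2)·(400/7) = 654/7.
Bastion's profit: (654/7)·(818/35) - 35·(818/35) - (818/35)² = 819.3355.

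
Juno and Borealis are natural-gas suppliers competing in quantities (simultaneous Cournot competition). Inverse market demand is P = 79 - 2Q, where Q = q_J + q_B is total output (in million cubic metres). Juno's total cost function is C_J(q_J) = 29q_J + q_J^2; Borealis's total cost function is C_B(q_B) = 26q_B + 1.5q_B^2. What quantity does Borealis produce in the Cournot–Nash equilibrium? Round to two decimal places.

5.74

Juno's profit: π_J = (79 - 2Q)q_J - (29q_J + q_J²). Setting ∂π_J/∂q_J = 0: 50 - 6q_J - 2(q_B) = 0.
Borealis's profit: π_B = (79 - 2Q)q_B - (26q_B + (3/2)q_B²). Setting ∂π_B/∂q_B = 0: 53 - 7q_B - 2(q_J) = 0.
Rearranging gives the reaction functions q_J = (50 - 2q_B)/6 and q_B = (53 - 2q_J)/7.
Substituting one into the other gives q_J = 122/19 and q_B = 109/19.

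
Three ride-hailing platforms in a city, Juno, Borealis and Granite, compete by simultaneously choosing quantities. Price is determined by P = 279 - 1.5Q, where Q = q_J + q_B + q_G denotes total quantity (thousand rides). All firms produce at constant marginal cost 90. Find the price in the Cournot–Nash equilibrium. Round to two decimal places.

137.25

A representative firm's profit is π_i = q_i(279 - 1.5Q) - 90q_i.
Setting ∂π_i/∂q_i = 0 with rivals' quantities fixed: 189 - 3q_i - (3/2)·Σ_{j≠i} q_j = 0.
With identical firms every q_j equals q_i, so Σ_{j≠i} q_j = 2q_i and 189 = 6q_i, giving q_i = 63/2.
Total output Q = 189/2, so price P = 279 - (3/2)·(189/2) = 549/4.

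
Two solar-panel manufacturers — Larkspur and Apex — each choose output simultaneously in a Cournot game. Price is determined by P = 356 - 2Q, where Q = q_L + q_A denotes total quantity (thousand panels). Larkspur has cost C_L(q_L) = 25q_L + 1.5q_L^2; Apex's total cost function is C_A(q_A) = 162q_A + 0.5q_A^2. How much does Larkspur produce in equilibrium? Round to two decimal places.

40.87

Larkspur's profit: π_L = (356 - 2Q)q_L - (25q_L + (3/2)q_L²). Setting ∂π_L/∂q_L = 0: 331 - 7q_L - 2(q_A) = 0.
Apex's first-order condition: 194 - 5q_A - 2(q_L) = 0.
So q_L = (331 - 2q_A)/7 and q_A = (194 - 2q_L)/5.
Substituting one into the other gives q_L = 1267/31 and q_A = 696/31.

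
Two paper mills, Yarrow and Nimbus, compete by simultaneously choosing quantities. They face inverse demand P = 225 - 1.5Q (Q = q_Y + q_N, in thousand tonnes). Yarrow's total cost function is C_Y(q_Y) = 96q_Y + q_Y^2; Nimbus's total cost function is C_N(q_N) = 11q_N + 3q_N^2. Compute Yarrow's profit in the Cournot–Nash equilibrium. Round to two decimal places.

965.22

Yarrow's profit: π_Y = (225 - 1.5Q)q_Y - (96q_Y + q_Y²). Setting ∂π_Y/∂q_Y = 0: 129 - 5q_Y - (3/2)(q_N) = 0.
Nimbus's first-order condition: 214 - 9q_N - (3/2)(q_Y) = 0.
Rearranging gives the reaction functions q_Y = (129 - (3/2)q_N)/5 and q_N = (214 - (3/2)q_Y)/9.
Solving the pair: q_Y = 1120/57, q_N = 20.5029.
Price P = 225 - (3/2)·40.1520 = 164.7719.
Yarrow's profit: 164.7719·(1120/57) - 96·(1120/57) - (1120/57)² = 965.2201.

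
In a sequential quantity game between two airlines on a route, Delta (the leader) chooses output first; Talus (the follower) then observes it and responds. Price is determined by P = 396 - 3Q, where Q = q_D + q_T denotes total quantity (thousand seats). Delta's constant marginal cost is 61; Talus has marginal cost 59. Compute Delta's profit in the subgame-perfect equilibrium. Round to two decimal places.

4620.38

Solve by backward induction. Given q_D, the follower Talus maximises π_T = (396 - 3q_D - 3q_T)q_T - 59q_T.
Follower FOC: 337 - 3q_D - 6q_T = 0, so q_T(q_D) = (337 - 3q_D)/6.
The leader anticipates this reaction. Substituting into P = 396 - 3Q gives P = 455/2 - (3/2)q_D, so π_D = (455/2 - (3/2)q_D)q_D - 61q_D.
Maximising: ∂π_D/∂q_D = 333/2 - 3q_D = 0, giving q_D = 111/2.
Then q_T = (337 - 3·(111/2))/6 = 341/12.
Price P = 396 - 3·(1007/12) = 577/4.
Delta's profit: (577/4 - 61)·(111/2) = 4620.3750.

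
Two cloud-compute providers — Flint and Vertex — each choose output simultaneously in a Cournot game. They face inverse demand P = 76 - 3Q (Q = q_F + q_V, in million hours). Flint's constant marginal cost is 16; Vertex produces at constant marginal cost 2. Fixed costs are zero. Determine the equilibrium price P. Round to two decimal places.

Flint's profit: π_F = (76 - 3Q)q_F - (16q_F). Setting ∂π_F/∂q_F = 0: 60 - 6q_F - 3(q_V) = 0.
Vertex's first-order condition: 74 - 6q_V - 3(q_F) = 0.
So q_F = (60 - 3q_V)/6 and q_V = (74 - 3q_F)/6.
Substituting one into the other gives q_F = 46/9 and q_V = 88/9.
Total output Q = 134/9, so price P = 76 - 3·(134/9) = 94/3.

31.33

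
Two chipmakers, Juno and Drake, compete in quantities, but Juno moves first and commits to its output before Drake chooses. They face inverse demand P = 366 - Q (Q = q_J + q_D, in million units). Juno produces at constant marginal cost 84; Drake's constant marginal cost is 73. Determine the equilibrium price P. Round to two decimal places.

Solve by backward induction. Given q_J, the follower Drake maximises π_D = (366 - q_J - q_D)q_D - 73q_D.
Setting the follower's marginal profit to zero, 293 - q_J - 2q_D = 0, i.e. q_D = (293 - q_J)/2.
The leader anticipates this reaction. Substituting into P = 366 - Q gives P = 439/2 - (1/2)q_J, so π_J = (439/2 - (1/2)q_J)q_J - 84q_J.
The leader's first-order condition 271/2 - q_J = 0 yields q_J = 271/2.
Then q_D = (293 - 271/2)/2 = 315/4.
Total output Q = 857/4, so price P = 366 - 857/4 = 607/4.

151.75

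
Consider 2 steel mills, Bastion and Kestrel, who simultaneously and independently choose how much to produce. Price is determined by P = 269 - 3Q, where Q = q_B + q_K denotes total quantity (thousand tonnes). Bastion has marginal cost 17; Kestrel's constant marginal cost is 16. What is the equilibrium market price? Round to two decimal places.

100.67

Bastion's profit: π_B = (269 - 3Q)q_B - (17q_B). Setting ∂π_B/∂q_B = 0: 252 - 6q_B - 3(q_K) = 0.
Kestrel's profit: π_K = (269 - 3Q)q_K - (16q_K). Setting ∂π_K/∂q_K = 0: 253 - 6q_K - 3(q_B) = 0.
Rearranging gives the reaction functions q_B = (252 - 3q_K)/6 and q_K = (253 - 3q_B)/6.
Substituting one into the other gives q_B = 251/9 and q_K = 254/9.
Total output Q = 505/9, so price P = 269 - 3·(505/9) = 302/3.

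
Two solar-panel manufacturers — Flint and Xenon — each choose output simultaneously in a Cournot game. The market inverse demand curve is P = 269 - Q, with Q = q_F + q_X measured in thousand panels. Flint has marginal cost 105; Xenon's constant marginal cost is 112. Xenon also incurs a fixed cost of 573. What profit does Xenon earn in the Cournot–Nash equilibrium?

1927

Flint's profit: π_F = (269 - Q)q_F - (105q_F). Setting ∂π_F/∂q_F = 0: 164 - 2q_F - (q_X) = 0.
Xenon's profit: π_X = (269 - Q)q_X - (112q_X). Setting ∂π_X/∂q_X = 0: 157 - 2q_X - (q_F) = 0.
Rearranging gives the reaction functions q_F = (164 - q_X)/2 and q_X = (157 - q_F)/2.
Substituting one into the other gives q_F = 57 and q_X = 50.
Price P = 269 - 107 = 162.
Xenon's profit: (162 - 112)·50 - 573 = 1927.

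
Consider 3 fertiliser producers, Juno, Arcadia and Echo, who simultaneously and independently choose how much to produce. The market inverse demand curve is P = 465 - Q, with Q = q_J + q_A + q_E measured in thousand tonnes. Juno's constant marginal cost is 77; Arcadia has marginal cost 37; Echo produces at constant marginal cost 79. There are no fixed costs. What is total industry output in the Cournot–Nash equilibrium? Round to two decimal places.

300.50

Juno's profit: π_J = (465 - Q)q_J - (77q_J). Setting ∂π_J/∂q_J = 0: 388 - 2q_J - (q_A + q_E) = 0.
Arcadia's first-order condition: 428 - 2q_A - (q_J + q_E) = 0.
Echo's first-order condition: 386 - 2q_E - (q_J + q_A) = 0.
Summing all 3 equations gives 1202 − 4Q = 0, hence Q = 601/2.
Back-substituting: q_J = (388 − 601/2) = 175/2, q_A = (428 − 601/2) = 255/2, q_E = (386 − 601/2) = 171/2.
Total output Q = 175/2 + 255/2 + 171/2 = 601/2.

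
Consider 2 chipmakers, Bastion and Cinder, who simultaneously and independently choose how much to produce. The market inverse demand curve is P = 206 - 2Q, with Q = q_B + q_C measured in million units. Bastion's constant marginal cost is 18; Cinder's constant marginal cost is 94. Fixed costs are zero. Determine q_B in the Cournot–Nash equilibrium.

44

Bastion's profit: π_B = (206 - 2Q)q_B - (18q_B). Setting ∂π_B/∂q_B = 0: 188 - 4q_B - 2(q_C) = 0.
Cinder's profit: π_C = (206 - 2Q)q_C - (94q_C). Setting ∂π_C/∂q_C = 0: 112 - 4q_C - 2(q_B) = 0.
Best responses: q_B = (188 - 2q_C)/4, q_C = (112 - 2q_B)/4.
Solving the pair: q_B = 44, q_C = 6.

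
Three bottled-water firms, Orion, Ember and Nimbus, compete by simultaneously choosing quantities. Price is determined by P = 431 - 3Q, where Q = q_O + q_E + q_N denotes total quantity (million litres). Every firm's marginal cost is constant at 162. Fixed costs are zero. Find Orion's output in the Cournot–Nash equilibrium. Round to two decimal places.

A representative firm's profit is π_i = q_i(431 - 3Q) - 162q_i.
Setting ∂π_i/∂q_i = 0 with rivals' quantities fixed: 269 - 6q_i - 3·Σ_{j≠i} q_j = 0.
By symmetry each firm produces the same amount; substituting Σ_{j≠i} q_j = 2q_i yields q_i = 269/12.

22.42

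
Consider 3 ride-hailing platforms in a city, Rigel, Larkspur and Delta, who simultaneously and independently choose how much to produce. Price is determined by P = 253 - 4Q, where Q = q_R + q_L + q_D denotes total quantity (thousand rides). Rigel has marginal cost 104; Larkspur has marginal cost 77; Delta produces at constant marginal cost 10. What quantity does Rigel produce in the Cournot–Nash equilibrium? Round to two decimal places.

Rigel's profit: π_R = (253 - 4Q)q_R - (104q_R). Setting ∂π_R/∂q_R = 0: 149 - 8q_R - 4(q_L + q_D) = 0.
Larkspur's profit: π_L = (253 - 4Q)q_L - (77q_L). Setting ∂π_L/∂q_L = 0: 176 - 8q_L - 4(q_R + q_D) = 0.
Delta's first-order condition: 243 - 8q_D - 4(q_R + q_L) = 0.
Adding the 3 first-order conditions: 568 − 16Q = 0, so Q = 71/2.
Back-substituting: q_R = (149 − 142)/4 = 7/4, q_L = (176 − 142)/4 = 17/2, q_D = (243 − 142)/4 = 101/4.

1.75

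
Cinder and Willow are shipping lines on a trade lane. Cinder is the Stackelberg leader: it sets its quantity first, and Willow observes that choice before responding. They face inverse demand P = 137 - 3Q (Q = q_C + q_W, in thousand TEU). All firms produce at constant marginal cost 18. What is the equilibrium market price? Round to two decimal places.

Solve by backward induction. Given q_C, the follower Willow maximises π_W = (137 - 3q_C - 3q_W)q_W - 18q_W.
Setting the follower's marginal profit to zero, 119 - 3q_C - 6q_W = 0, i.e. q_W = (119 - 3q_C)/6.
Cinder substitutes q_W(q_C) into its own profit: π_C = q_C(137 - 3q_C - (119 - 3q_C)/2) - 18q_C = (155/2 - (3/2)q_C)q_C - 18q_C.
Leader FOC: 119/2 - 3q_C = 0, so q_C = 119/6.
Then q_W = (119 - 3·(119/6))/6 = 119/12.
Total output Q = 119/4, so price P = 137 - 3·(119/4) = 191/4.

47.75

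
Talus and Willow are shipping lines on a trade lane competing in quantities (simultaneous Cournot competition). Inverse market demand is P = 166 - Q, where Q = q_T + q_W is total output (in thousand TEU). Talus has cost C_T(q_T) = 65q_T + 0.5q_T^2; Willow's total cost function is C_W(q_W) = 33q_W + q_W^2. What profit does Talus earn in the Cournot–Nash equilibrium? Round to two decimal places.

910.43

Talus's profit: π_T = (166 - Q)q_T - (65q_T + (1/2)q_T²). Setting ∂π_T/∂q_T = 0: 101 - 3q_T - (q_W) = 0.
Willow's profit: π_W = (166 - Q)q_W - (33q_W + q_W²). Setting ∂π_W/∂q_W = 0: 133 - 4q_W - (q_T) = 0.
So q_T = (101 - q_W)/3 and q_W = (133 - q_T)/4.
Substituting one into the other gives q_T = 271/11 and q_W = 298/11.
Price P = 166 - 569/11 = 1257/11.
Talus's profit: (1257/11)·(271/11) - 65·(271/11) - (1/2)(271/11)² = 910.4256.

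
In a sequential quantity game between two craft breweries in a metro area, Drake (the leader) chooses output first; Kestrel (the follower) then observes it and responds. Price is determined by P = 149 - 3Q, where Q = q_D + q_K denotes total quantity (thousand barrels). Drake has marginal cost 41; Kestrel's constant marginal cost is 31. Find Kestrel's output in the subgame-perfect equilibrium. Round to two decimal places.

Solve by backward induction. Given q_D, the follower Kestrel maximises π_K = (149 - 3q_D - 3q_K)q_K - 31q_K.
Follower FOC: 118 - 3q_D - 6q_K = 0, so q_K(q_D) = (118 - 3q_D)/6.
Drake substitutes q_K(q_D) into its own profit: π_D = q_D(149 - 3q_D - (118 - 3q_D)/2) - 41q_D = (90 - (3/2)q_D)q_D - 41q_D.
The leader's first-order condition 49 - 3q_D = 0 yields q_D = 49/3.
Then q_K = (118 - 3·(49/3))/6 = 23/2.

11.50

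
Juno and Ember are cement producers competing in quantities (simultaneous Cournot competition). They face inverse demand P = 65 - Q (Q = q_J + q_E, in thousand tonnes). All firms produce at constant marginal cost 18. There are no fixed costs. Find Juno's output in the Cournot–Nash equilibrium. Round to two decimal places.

15.67

A representative firm's profit is π_i = q_i(65 - Q) - 18q_i.
First-order condition (treating rivals' output as given): 47 - 2q_i - q_j = 0.
By symmetry each firm produces the same amount; substituting q_j = q_i yields q_i = 47/3.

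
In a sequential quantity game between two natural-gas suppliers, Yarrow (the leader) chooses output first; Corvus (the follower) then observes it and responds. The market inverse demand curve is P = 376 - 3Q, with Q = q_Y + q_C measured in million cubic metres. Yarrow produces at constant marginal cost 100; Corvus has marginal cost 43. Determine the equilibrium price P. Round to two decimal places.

154.75

The follower Corvus best-responds to any q_Y: π_C = (376 - 3Q)q_C - 43q_C.
Follower FOC: 333 - 3q_Y - 6q_C = 0, so q_C(q_Y) = (333 - 3q_Y)/6.
Yarrow substitutes q_C(q_Y) into its own profit: π_Y = q_Y(376 - 3q_Y - (333 - 3q_Y)/2) - 100q_Y = (419/2 - (3/2)q_Y)q_Y - 100q_Y.
The leader's first-order condition 219/2 - 3q_Y = 0 yields q_Y = 73/2.
Then q_C = (333 - 3·(73/2))/6 = 149/4.
Total output Q = 295/4, so price P = 376 - 3·(295/4) = 619/4.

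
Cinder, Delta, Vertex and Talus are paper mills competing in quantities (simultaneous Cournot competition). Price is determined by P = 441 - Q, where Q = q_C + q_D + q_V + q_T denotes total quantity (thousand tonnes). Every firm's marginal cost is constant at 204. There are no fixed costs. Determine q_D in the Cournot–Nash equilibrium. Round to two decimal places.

47.40

Each firm earns π_i = (441 - Q)q_i - 204q_i.
Setting ∂π_i/∂q_i = 0 with rivals' quantities fixed: 237 - 2q_i - Σ_{j≠i} q_j = 0.
With identical firms every q_j equals q_i, so Σ_{j≠i} q_j = 3q_i and 237 = 5q_i, giving q_i = 237/5.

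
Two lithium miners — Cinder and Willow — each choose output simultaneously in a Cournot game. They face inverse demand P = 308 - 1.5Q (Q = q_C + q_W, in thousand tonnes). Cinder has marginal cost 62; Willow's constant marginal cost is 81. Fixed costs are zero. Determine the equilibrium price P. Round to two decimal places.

150.33

Cinder's profit: π_C = (308 - 1.5Q)q_C - (62q_C). Setting ∂π_C/∂q_C = 0: 246 - 3q_C - (3/2)(q_W) = 0.
Willow's first-order condition: 227 - 3q_W - (3/2)(q_C) = 0.
Rearranging gives the reaction functions q_C = (246 - (3/2)q_W)/3 and q_W = (227 - (3/2)q_C)/3.
Solving the pair: q_C = 530/9, q_W = 416/9.
Total output Q = 946/9, so price P = 308 - (3/2)·(946/9) = 451/3.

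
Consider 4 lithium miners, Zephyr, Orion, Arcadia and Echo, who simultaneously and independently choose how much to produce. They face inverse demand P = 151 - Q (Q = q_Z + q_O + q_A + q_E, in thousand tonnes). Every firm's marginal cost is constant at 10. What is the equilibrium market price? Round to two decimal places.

38.20

A representative firm's profit is π_i = q_i(151 - Q) - 10q_i.
First-order condition (treating rivals' output as given): 141 - 2q_i - Σ_{j≠i} q_j = 0.
By symmetry each firm produces the same amount; substituting Σ_{j≠i} q_j = 3q_i yields q_i = 141/5.
Total output Q = 564/5, so price P = 151 - 564/5 = 191/5.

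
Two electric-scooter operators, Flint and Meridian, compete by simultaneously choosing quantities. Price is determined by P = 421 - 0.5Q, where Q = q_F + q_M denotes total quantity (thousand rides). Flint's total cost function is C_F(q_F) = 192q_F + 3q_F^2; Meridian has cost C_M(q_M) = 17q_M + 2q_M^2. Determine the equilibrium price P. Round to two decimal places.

368.39

Flint's profit: π_F = (421 - 0.5Q)q_F - (192q_F + 3q_F²). Setting ∂π_F/∂q_F = 0: 229 - 7q_F - (1/2)(q_M) = 0.
Meridian's first-order condition: 404 - 5q_M - (1/2)(q_F) = 0.
Rearranging gives the reaction functions q_F = (229 - (1/2)q_M)/7 and q_M = (404 - (1/2)q_F)/5.
Substituting one into the other gives q_F = 27.1367 and q_M = 78.0863.
Total output Q = 105.2230, so price P = 421 - (1/2)·105.2230 = 368.3885.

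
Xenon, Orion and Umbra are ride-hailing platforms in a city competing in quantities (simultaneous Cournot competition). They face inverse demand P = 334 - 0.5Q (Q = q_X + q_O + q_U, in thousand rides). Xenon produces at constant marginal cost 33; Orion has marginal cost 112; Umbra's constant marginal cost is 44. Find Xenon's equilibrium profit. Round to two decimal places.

Xenon's profit: π_X = (334 - 0.5Q)q_X - (33q_X). Setting ∂π_X/∂q_X = 0: 301 - q_X - (1/2)(q_O + q_U) = 0.
Orion's profit: π_O = (334 - 0.5Q)q_O - (112q_O). Setting ∂π_O/∂q_O = 0: 222 - q_O - (1/2)(q_X + q_U) = 0.
Umbra's first-order condition: 290 - q_U - (1/2)(q_X + q_O) = 0.
Summing all 3 equations gives 813 − 2Q = 0, hence Q = 813/2.
Back-substituting: q_X = (301 − 813/4)/(1/2) = 391/2, q_O = (222 − 813/4)/(1/2) = 75/2, q_U = (290 − 813/4)/(1/2) = 347/2.
Price P = 334 - (1/2)·(813/2) = 523/4.
Xenon's profit: (523/4 - 33)·(391/2) = 19110.1250.

19110.13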